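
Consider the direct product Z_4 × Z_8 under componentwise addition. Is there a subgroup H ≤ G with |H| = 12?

No

12 does not divide |G| = 32, so by Lagrange no subgroup of order 12 exists.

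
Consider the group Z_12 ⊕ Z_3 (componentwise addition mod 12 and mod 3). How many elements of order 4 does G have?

An element (a,b) has order lcm(ord(a), ord(b)); count pairs with lcm equal to 4.
Enumerating gives 2 such elements.

2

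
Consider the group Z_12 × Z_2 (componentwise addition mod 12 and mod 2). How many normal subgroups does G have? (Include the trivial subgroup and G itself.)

16

G is abelian, so every subgroup is normal.
G has 16 subgroups in total, hence 16 normal subgroups.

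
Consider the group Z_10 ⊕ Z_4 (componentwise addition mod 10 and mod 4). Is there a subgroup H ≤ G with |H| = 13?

No

13 does not divide |G| = 40, so by Lagrange no subgroup of order 13 exists.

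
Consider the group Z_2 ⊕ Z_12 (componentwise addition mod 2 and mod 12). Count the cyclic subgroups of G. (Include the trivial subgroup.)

Each element a generates a cyclic subgroup ⟨a⟩; distinct elements may generate the same one (a cyclic group of order d has φ(d) generators).
Cyclic subgroups by order — order 1: 1; order 2: 3; order 3: 1; order 4: 2; order 6: 3; order 12: 2.
Total: 12.

12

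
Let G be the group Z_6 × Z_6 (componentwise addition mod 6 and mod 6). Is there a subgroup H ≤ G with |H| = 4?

Yes

4 | 36. A subgroup of order 4 is {(0,0), (0,3), (3,0), (3,3)}.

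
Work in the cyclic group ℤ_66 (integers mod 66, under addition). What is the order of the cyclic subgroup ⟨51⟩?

22

In ℤ_66, the order of an element a is n/gcd(a, n).
gcd(51, 66) = 3, so |⟨51⟩| = 66/3 = 22.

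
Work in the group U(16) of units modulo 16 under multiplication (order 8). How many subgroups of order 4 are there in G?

3

|G| = 8 and 4 | 8, so subgroups of order 4 are possible by Lagrange.
The subgroups of order 4 are: {1, 3, 9, 11}; {1, 5, 9, 13}; {1, 7, 9, 15}.
So G has 3 subgroups of order 4.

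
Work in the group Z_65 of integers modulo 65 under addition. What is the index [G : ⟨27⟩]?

|⟨27⟩| = 65 and |G| = 65.
By Lagrange, [G : H] = |G|/|H| = 65/65 = 1.

1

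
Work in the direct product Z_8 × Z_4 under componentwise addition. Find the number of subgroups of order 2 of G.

3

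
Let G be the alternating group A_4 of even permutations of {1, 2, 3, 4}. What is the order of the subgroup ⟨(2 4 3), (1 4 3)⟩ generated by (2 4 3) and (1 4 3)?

12

|⟨(2 4 3)⟩| = 3 and |⟨(1 4 3)⟩| = 3, so |H| is a multiple of lcm(3, 3) = 3 and divides |G| = 12.
Closing {(2 4 3), (1 4 3)} under the group operation gives all of G, so |H| = 12.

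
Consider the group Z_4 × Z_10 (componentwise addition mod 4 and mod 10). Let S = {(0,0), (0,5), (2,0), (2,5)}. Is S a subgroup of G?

Yes

|S| = 4 divides |G| = 40, consistent with Lagrange.
S contains the identity, every element's inverse is in S, and S is closed under +: it is a subgroup.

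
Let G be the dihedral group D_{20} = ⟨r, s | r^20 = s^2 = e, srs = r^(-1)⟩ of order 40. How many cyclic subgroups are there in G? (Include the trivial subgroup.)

Each element a generates a cyclic subgroup ⟨a⟩; distinct elements may generate the same one (a cyclic group of order d has φ(d) generators).
Cyclic subgroups by order — order 1: 1; order 2: 21; order 4: 1; order 5: 1; order 10: 1; order 20: 1.
Total: 26.

26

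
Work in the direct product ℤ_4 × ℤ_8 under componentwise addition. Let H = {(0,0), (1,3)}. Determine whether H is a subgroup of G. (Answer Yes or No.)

No

(1,3) ∈ H but its inverse (3,5) ∉ H, so H is not a subgroup.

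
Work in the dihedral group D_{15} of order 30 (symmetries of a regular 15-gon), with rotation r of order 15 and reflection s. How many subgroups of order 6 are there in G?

5

|G| = 30 and 6 | 30, so subgroups of order 6 are possible by Lagrange.
The subgroups of order 6 are: {e, r^5, r^10, s, r^5s, r^10s}; {e, r^5, r^10, rs, r^6s, r^11s}; {e, r^5, r^10, r^2s, r^7s, r^12s}; {e, r^5, r^10, r^3s, r^8s, r^13s}; … (5 in all).
So G has 5 subgroups of order 6.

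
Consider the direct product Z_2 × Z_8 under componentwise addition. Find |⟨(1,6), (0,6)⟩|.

8

|⟨(1,6)⟩| = 4 and |⟨(0,6)⟩| = 4, so |H| is a multiple of lcm(4, 4) = 4 and divides |G| = 16.
Closing under the operation: H = {(0,0), (0,2), (0,4), (0,6), (1,0), (1,2), (1,4), (1,6)}, so |H| = 8.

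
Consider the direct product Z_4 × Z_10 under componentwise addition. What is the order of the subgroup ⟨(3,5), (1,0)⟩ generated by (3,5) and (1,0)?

8

|⟨(3,5)⟩| = 4 and |⟨(1,0)⟩| = 4, so |H| is a multiple of lcm(4, 4) = 4 and divides |G| = 40.
Closing under the operation: H = {(0,0), (0,5), (1,0), (1,5), (2,0), (2,5), (3,0), (3,5)}, so |H| = 8.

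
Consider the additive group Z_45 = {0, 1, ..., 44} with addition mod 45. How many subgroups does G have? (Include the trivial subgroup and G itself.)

A cyclic group of order 45 has exactly one subgroup for each divisor of 45.
Divisors of 45: 1, 3, 5, 9, 15, 45.
So Z_45 has 6 subgroups.

6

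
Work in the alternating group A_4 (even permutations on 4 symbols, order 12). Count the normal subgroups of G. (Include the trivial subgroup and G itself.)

G has 10 subgroups. Checking conjugation-invariance by order — order 1: 1/1 normal; order 2: 0/3 normal; order 3: 0/4 normal; order 4: 1/1 normal; order 12: 1/1 normal.
Total normal subgroups: 3.

3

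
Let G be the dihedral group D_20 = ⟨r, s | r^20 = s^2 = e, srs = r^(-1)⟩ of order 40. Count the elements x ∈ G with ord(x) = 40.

0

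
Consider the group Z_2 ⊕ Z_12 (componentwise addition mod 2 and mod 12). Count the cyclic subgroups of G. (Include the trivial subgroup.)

12

A cyclic subgroup of order d is generated by each of its φ(d) elements of order d, so the cyclic subgroups of order d number (#elements of order d)/φ(d).
Cyclic subgroups by order — order 1: 1; order 2: 3; order 3: 1; order 4: 2; order 6: 3; order 12: 2.
Total: 12.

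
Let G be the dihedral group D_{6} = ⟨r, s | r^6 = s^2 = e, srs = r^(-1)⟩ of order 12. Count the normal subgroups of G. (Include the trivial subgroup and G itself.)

7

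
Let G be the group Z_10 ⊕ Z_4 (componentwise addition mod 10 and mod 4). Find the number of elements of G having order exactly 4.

An element (a,b) has order lcm(ord(a), ord(b)); count pairs with lcm equal to 4.
Enumerating gives 4 such elements.

4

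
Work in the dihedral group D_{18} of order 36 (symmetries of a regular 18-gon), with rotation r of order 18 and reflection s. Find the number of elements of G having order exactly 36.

0

No element of G has order 36 (even though 36 | 36).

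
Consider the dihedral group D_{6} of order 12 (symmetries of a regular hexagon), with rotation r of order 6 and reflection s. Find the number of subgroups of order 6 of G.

3

|G| = 12 and 6 | 12, so subgroups of order 6 are possible by Lagrange.
The subgroups of order 6 are: {e, r, r^2, r^3, r^4, r^5}; {e, r^2, r^4, s, r^2s, r^4s}; {e, r^2, r^4, rs, r^3s, r^5s}.
So G has 3 subgroups of order 6.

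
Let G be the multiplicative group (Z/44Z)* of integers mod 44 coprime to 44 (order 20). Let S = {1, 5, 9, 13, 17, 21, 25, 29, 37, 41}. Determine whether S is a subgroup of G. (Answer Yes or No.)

Yes

|S| = 10 divides |G| = 20, consistent with Lagrange.
S contains the identity, every element's inverse is in S, and S is closed under ·: it is a subgroup.
In fact S = ⟨41⟩.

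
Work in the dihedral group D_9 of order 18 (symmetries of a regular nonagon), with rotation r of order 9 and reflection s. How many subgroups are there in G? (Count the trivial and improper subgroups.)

|G| = 18, so by Lagrange every subgroup order divides 18. Divisors: 1, 2, 3, 6, 9, 18.
Subgroups by order — order 1: 1; order 2: 9; order 3: 1; order 6: 3; order 9: 1; order 18: 1.
Total: 1 + 9 + 1 + 3 + 1 + 1 = 16.

16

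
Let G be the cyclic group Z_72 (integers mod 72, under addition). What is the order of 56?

In Z_72, the order of an element a is n/gcd(a, n).
gcd(56, 72) = 8, so |⟨56⟩| = 72/8 = 9.

9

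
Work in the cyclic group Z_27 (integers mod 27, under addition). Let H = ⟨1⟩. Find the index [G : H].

1

|⟨1⟩| = 27 and |G| = 27.
By Lagrange, [G : H] = |G|/|H| = 27/27 = 1.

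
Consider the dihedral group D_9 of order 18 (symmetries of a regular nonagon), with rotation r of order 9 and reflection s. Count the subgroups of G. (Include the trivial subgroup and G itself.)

|G| = 18, so by Lagrange every subgroup order divides 18. Divisors: 1, 2, 3, 6, 9, 18.
Subgroups by order — order 1: 1; order 2: 9; order 3: 1; order 6: 3; order 9: 1; order 18: 1.
Total: 1 + 9 + 1 + 3 + 1 + 1 = 16.

16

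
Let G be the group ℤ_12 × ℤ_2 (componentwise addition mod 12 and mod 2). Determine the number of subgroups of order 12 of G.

3

|G| = 24 and 12 | 24, so subgroups of order 12 are possible by Lagrange.
The subgroups of order 12 are: {(0,0), (0,1), (2,0), (2,1), (4,0), (4,1), (6,0), (6,1), (8,0), (8,1), (10,0), (10,1)}; {(0,0), (1,0), (2,0), (3,0), (4,0), (5,0), (6,0), (7,0), (8,0), (9,0), (10,0), (11,0)}; {(0,0), (1,1), (2,0), (3,1), (4,0), (5,1), (6,0), (7,1), (8,0), (9,1), (10,0), (11,1)}.
So G has 3 subgroups of order 12.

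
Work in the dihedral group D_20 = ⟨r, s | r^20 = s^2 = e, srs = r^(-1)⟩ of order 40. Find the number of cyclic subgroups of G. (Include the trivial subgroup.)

Each element a generates a cyclic subgroup ⟨a⟩; distinct elements may generate the same one (a cyclic group of order d has φ(d) generators).
Cyclic subgroups by order — order 1: 1; order 2: 21; order 4: 1; order 5: 1; order 10: 1; order 20: 1.
Total: 26.

26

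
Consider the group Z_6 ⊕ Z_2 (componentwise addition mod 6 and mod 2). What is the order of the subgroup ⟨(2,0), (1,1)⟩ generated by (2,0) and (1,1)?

6

|⟨(2,0)⟩| = 3 and |⟨(1,1)⟩| = 6, so |H| is a multiple of lcm(3, 6) = 6 and divides |G| = 12.
Closing under the operation: H = {(0,0), (1,1), (2,0), (3,1), (4,0), (5,1)}, so |H| = 6.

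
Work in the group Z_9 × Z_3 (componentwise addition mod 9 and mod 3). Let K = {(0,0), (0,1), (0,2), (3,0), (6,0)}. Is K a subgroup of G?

No

|K| = 5 does not divide |G| = 27, so by Lagrange K is not a subgroup.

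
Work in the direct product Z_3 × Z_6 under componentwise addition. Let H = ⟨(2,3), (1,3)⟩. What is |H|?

|⟨(2,3)⟩| = 6 and |⟨(1,3)⟩| = 6, so |H| is a multiple of lcm(6, 6) = 6 and divides |G| = 18.
Closing under the operation: H = {(0,0), (0,3), (1,0), (1,3), (2,0), (2,3)}, so |H| = 6.

6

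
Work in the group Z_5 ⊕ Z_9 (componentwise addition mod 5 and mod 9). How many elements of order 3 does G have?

An element (a,b) has order lcm(ord(a), ord(b)); count pairs with lcm equal to 3.
Enumerating gives 2 such elements.

2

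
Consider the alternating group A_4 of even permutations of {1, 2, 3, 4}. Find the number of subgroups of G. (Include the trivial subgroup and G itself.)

10

|G| = 12, so by Lagrange every subgroup order divides 12. Divisors: 1, 2, 3, 4, 6, 12.
Subgroups by order — order 1: 1; order 2: 3; order 3: 4; order 4: 1; order 6: 0; order 12: 1.
Total: 1 + 3 + 4 + 1 + 0 + 1 = 10.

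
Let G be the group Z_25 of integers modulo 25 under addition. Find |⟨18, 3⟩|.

|⟨18⟩| = 25 and |⟨3⟩| = 25, so |H| is a multiple of lcm(25, 25) = 25 and divides |G| = 25.
Closing {18, 3} under the group operation gives all of G, so |H| = 25.

25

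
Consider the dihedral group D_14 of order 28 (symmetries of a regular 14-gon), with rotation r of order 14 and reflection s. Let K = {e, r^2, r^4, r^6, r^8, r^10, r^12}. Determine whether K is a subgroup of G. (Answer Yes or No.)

Yes

|K| = 7 divides |G| = 28, consistent with Lagrange.
K contains the identity, every element's inverse is in K, and K is closed under ·: it is a subgroup.
In fact K = ⟨r^4⟩.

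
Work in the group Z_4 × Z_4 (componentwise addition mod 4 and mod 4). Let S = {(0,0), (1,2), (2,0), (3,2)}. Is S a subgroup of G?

|S| = 4 divides |G| = 16, consistent with Lagrange.
S contains the identity, every element's inverse is in S, and S is closed under +: it is a subgroup.
In fact S = ⟨(3,2)⟩.

Yes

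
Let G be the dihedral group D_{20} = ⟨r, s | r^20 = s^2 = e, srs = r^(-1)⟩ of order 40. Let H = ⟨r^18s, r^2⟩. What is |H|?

20

|⟨r^18s⟩| = 2 and |⟨r^2⟩| = 10, so |H| is a multiple of lcm(2, 10) = 10 and divides |G| = 40.
Closing under the operation: H = {e, r^2, r^4, r^6, r^8, r^10, r^12, r^14, r^16, r^18, s, r^2s, r^4s, r^6s, r^8s, r^10s, r^12s, r^14s, r^16s, r^18s}, so |H| = 20.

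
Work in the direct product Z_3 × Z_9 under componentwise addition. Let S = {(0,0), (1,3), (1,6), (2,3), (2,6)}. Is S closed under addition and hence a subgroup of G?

|S| = 5 does not divide |G| = 27, so by Lagrange S is not a subgroup.

No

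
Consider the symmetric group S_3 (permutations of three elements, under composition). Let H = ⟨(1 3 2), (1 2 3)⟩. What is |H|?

|⟨(1 3 2)⟩| = 3 and |⟨(1 2 3)⟩| = 3, so |H| is a multiple of lcm(3, 3) = 3 and divides |G| = 6.
Closing under the operation: H = {e, (1 2 3), (1 3 2)}, so |H| = 3.

3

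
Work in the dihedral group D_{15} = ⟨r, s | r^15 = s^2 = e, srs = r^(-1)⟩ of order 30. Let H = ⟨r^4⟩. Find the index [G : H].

2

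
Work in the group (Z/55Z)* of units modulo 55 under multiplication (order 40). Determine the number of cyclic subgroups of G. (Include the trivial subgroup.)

Each element a generates a cyclic subgroup ⟨a⟩; distinct elements may generate the same one (a cyclic group of order d has φ(d) generators).
Cyclic subgroups by order — order 1: 1; order 2: 3; order 4: 2; order 5: 1; order 10: 3; order 20: 2.
Total: 12.

12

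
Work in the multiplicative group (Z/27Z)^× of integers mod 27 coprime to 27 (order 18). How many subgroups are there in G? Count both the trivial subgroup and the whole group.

6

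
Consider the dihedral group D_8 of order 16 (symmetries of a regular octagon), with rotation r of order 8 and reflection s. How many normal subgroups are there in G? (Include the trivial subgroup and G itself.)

7

G has 19 subgroups. Checking conjugation-invariance by order — order 1: 1/1 normal; order 2: 1/9 normal; order 4: 1/5 normal; order 8: 3/3 normal; order 16: 1/1 normal.
Total normal subgroups: 7.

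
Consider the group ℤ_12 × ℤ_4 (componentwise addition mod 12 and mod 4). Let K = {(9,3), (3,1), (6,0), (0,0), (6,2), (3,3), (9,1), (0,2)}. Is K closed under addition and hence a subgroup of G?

Yes

|K| = 8 divides |G| = 48, consistent with Lagrange.
K contains the identity, every element's inverse is in K, and K is closed under +: it is a subgroup.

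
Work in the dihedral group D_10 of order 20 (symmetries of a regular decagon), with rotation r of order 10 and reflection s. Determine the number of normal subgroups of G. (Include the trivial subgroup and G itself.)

7

G has 22 subgroups. Checking conjugation-invariance by order — order 1: 1/1 normal; order 2: 1/11 normal; order 4: 0/5 normal; order 5: 1/1 normal; order 10: 3/3 normal; order 20: 1/1 normal.
Total normal subgroups: 7.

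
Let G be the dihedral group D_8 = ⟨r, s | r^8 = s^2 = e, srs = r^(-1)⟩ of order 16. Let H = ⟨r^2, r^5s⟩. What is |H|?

8

|⟨r^2⟩| = 4 and |⟨r^5s⟩| = 2, so |H| is a multiple of lcm(4, 2) = 4 and divides |G| = 16.
Closing under the operation: H = {e, r^2, r^4, r^6, rs, r^3s, r^5s, r^7s}, so |H| = 8.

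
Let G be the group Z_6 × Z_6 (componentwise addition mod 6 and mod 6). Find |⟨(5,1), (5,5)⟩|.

|⟨(5,1)⟩| = 6 and |⟨(5,5)⟩| = 6, so |H| is a multiple of lcm(6, 6) = 6 and divides |G| = 36.
Closing under the operation: H = {(0,0), (0,2), (0,4), (1,1), (1,3), (1,5), (2,0), (2,2), (2,4), (3,1), (3,3), (3,5), (4,0), (4,2), (4,4), (5,1), (5,3), (5,5)}, so |H| = 18.

18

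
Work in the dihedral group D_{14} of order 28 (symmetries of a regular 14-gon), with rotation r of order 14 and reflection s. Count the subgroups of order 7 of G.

|G| = 28 and 7 | 28, so subgroups of order 7 are possible by Lagrange.
The subgroups of order 7 are: {e, r^2, r^4, r^6, r^8, r^10, r^12}.
So G has 1 subgroup of order 7.

1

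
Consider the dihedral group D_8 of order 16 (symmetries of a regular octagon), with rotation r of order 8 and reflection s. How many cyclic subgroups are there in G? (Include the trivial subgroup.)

12

A cyclic subgroup of order d is generated by each of its φ(d) elements of order d, so the cyclic subgroups of order d number (#elements of order d)/φ(d).
Cyclic subgroups by order — order 1: 1; order 2: 9; order 4: 1; order 8: 1.
Total: 12.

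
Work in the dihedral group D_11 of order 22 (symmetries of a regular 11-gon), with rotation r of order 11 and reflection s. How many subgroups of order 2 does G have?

11

|G| = 22 and 2 | 22, so subgroups of order 2 are possible by Lagrange.
The subgroups of order 2 are: {e, r^10s}; {e, r^2s}; {e, r^3s}; {e, r^4s}; … (11 in all).
So G has 11 subgroups of order 2.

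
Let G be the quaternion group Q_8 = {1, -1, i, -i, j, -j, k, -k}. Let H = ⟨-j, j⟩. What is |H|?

|⟨-j⟩| = 4 and |⟨j⟩| = 4, so |H| is a multiple of lcm(4, 4) = 4 and divides |G| = 8.
Closing under the operation: H = {1, -1, j, -j}, so |H| = 4.

4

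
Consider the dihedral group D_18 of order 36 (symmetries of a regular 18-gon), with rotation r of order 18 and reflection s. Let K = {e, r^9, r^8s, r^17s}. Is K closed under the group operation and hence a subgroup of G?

Yes

|K| = 4 divides |G| = 36, consistent with Lagrange.
K contains the identity, every element's inverse is in K, and K is closed under ·: it is a subgroup.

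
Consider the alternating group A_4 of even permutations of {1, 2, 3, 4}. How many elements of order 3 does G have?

The elements of order 3 are: (2 3 4), (2 4 3), (1 2 3), (1 2 4), (1 3 2), (1 3 4), (1 4 2), (1 4 3).
That's 8.

8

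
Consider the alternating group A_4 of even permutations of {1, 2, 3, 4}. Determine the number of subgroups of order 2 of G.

3

|G| = 12 and 2 | 12, so subgroups of order 2 are possible by Lagrange.
The subgroups of order 2 are: {e, (1 2)(3 4)}; {e, (1 3)(2 4)}; {e, (1 4)(2 3)}.
So G has 3 subgroups of order 2.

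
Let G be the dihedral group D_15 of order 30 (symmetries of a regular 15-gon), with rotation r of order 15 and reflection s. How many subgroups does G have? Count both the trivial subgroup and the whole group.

28

|G| = 30, so by Lagrange every subgroup order divides 30. Divisors: 1, 2, 3, 5, 6, 10, 15, 30.
Subgroups by order — order 1: 1; order 2: 15; order 3: 1; order 5: 1; order 6: 5; order 10: 3; order 15: 1; order 30: 1.
Total: 1 + 15 + 1 + 1 + 5 + 3 + 1 + 1 = 28.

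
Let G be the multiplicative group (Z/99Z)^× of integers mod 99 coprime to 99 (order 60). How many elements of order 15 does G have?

The elements of order 15 are: 4, 16, 25, 31, 49, 58, 70, 97.
That's 8.

8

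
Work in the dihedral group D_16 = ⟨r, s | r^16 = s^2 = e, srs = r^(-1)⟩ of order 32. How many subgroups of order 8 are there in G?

5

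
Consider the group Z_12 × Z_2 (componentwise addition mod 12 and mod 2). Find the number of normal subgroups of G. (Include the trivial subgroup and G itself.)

16

G is abelian, so every subgroup is normal.
G has 16 subgroups in total, hence 16 normal subgroups.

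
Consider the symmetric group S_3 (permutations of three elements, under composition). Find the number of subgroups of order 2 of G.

3

|G| = 6 and 2 | 6, so subgroups of order 2 are possible by Lagrange.
The subgroups of order 2 are: {e, (1 2)}; {e, (1 3)}; {e, (2 3)}.
So G has 3 subgroups of order 2.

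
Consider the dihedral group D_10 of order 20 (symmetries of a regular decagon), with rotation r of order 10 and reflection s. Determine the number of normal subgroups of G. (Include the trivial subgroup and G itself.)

G has 22 subgroups. Checking conjugation-invariance by order — order 1: 1/1 normal; order 2: 1/11 normal; order 4: 0/5 normal; order 5: 1/1 normal; order 10: 3/3 normal; order 20: 1/1 normal.
Total normal subgroups: 7.

7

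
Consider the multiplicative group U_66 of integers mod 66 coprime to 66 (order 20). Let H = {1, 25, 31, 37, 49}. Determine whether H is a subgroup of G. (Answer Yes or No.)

Yes

|H| = 5 divides |G| = 20, consistent with Lagrange.
H contains the identity, every element's inverse is in H, and H is closed under ·: it is a subgroup.
In fact H = ⟨49⟩.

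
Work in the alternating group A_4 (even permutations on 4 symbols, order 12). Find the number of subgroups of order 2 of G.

|G| = 12 and 2 | 12, so subgroups of order 2 are possible by Lagrange.
The subgroups of order 2 are: {e, (1 2)(3 4)}; {e, (1 3)(2 4)}; {e, (1 4)(2 3)}.
So G has 3 subgroups of order 2.

3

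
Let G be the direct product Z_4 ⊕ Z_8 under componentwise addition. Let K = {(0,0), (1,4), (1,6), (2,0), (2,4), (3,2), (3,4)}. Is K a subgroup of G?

No

|K| = 7 does not divide |G| = 32, so by Lagrange K is not a subgroup.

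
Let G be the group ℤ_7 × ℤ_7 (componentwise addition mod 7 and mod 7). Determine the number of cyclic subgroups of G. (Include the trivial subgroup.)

9

Each element a generates a cyclic subgroup ⟨a⟩; distinct elements may generate the same one (a cyclic group of order d has φ(d) generators).
Cyclic subgroups by order — order 1: 1; order 7: 8.
Total: 9.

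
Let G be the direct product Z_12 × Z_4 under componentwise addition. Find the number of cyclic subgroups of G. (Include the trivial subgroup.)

20

Each element a generates a cyclic subgroup ⟨a⟩; distinct elements may generate the same one (a cyclic group of order d has φ(d) generators).
Cyclic subgroups by order — order 1: 1; order 2: 3; order 3: 1; order 4: 6; order 6: 3; order 12: 6.
Total: 20.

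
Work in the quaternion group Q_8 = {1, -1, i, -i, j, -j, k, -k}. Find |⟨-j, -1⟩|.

4

|⟨-j⟩| = 4 and |⟨-1⟩| = 2, so |H| is a multiple of lcm(4, 2) = 4 and divides |G| = 8.
Closing under the operation: H = {1, -1, j, -j}, so |H| = 4.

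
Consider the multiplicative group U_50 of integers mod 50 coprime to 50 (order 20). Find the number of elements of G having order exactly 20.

The elements of order 20 are: 3, 13, 17, 23, 27, 33, 37, 47.
That's 8.

8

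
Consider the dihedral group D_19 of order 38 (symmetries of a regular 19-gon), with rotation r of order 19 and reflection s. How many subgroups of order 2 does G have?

19

|G| = 38 and 2 | 38, so subgroups of order 2 are possible by Lagrange.
The subgroups of order 2 are: {e, r^10s}; {e, r^11s}; {e, r^12s}; {e, r^13s}; … (19 in all).
So G has 19 subgroups of order 2.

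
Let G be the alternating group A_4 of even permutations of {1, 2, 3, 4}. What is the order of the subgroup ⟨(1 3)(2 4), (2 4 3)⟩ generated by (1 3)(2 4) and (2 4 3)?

|⟨(1 3)(2 4)⟩| = 2 and |⟨(2 4 3)⟩| = 3, so |H| is a multiple of lcm(2, 3) = 6 and divides |G| = 12.
Closing {(1 3)(2 4), (2 4 3)} under the group operation gives all of G, so |H| = 12.

12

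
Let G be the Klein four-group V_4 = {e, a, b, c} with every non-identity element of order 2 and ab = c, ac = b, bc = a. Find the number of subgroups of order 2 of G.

3

|G| = 4 and 2 | 4, so subgroups of order 2 are possible by Lagrange.
The subgroups of order 2 are: {e, a}; {e, b}; {e, c}.
So G has 3 subgroups of order 2.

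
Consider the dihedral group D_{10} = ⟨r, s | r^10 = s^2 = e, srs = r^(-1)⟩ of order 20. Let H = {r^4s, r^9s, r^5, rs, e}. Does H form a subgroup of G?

Closure fails: r^5 · rs = r^6s ∉ H. So H is not a subgroup.

No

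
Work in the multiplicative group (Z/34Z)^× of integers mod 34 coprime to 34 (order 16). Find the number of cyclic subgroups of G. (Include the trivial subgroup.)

Each element a generates a cyclic subgroup ⟨a⟩; distinct elements may generate the same one (a cyclic group of order d has φ(d) generators).
Cyclic subgroups by order — order 1: 1; order 2: 1; order 4: 1; order 8: 1; order 16: 1.
Total: 5.

5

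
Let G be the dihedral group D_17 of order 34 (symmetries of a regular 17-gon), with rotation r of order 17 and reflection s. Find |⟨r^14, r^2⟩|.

17

|⟨r^14⟩| = 17 and |⟨r^2⟩| = 17, so |H| is a multiple of lcm(17, 17) = 17 and divides |G| = 34.
Closing under the operation: H = {e, r, r^2, r^3, r^4, r^5, r^6, r^7, r^8, r^9, r^10, r^11, r^12, r^13, r^14, r^15, r^16}, so |H| = 17.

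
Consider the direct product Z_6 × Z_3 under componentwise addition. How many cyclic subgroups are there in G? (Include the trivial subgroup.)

10

Group the elements of G by the cyclic subgroup they generate; each cyclic subgroup of order d accounts for φ(d) elements.
Cyclic subgroups by order — order 1: 1; order 2: 1; order 3: 4; order 6: 4.
Total: 10.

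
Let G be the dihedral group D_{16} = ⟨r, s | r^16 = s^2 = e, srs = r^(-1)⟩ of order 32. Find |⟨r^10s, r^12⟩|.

8

|⟨r^10s⟩| = 2 and |⟨r^12⟩| = 4, so |H| is a multiple of lcm(2, 4) = 4 and divides |G| = 32.
Closing under the operation: H = {e, r^4, r^8, r^12, r^2s, r^6s, r^10s, r^14s}, so |H| = 8.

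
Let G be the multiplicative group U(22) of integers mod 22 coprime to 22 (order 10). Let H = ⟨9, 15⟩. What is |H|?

5

|⟨9⟩| = 5 and |⟨15⟩| = 5, so |H| is a multiple of lcm(5, 5) = 5 and divides |G| = 10.
Closing under the operation: H = {1, 3, 5, 9, 15}, so |H| = 5.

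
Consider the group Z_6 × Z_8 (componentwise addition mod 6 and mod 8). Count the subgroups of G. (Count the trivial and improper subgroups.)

22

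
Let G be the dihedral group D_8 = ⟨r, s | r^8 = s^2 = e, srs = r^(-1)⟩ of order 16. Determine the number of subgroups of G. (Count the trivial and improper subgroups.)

|G| = 16, so by Lagrange every subgroup order divides 16. Divisors: 1, 2, 4, 8, 16.
Subgroups by order — order 1: 1; order 2: 9; order 4: 5; order 8: 3; order 16: 1.
Total: 1 + 9 + 5 + 3 + 1 = 19.

19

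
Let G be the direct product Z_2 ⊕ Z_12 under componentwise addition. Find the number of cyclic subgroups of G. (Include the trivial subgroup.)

Each element a generates a cyclic subgroup ⟨a⟩; distinct elements may generate the same one (a cyclic group of order d has φ(d) generators).
Cyclic subgroups by order — order 1: 1; order 2: 3; order 3: 1; order 4: 2; order 6: 3; order 12: 2.
Total: 12.

12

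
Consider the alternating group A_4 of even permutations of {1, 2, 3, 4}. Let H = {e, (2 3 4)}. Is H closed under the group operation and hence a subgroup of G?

(2 3 4) ∈ H but its inverse (2 4 3) ∉ H, so H is not a subgroup.

No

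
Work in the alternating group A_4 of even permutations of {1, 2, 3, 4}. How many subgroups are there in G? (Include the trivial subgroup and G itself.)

10

|G| = 12, so by Lagrange every subgroup order divides 12. Divisors: 1, 2, 3, 4, 6, 12.
Subgroups by order — order 1: 1; order 2: 3; order 3: 4; order 4: 1; order 6: 0; order 12: 1.
Total: 1 + 3 + 4 + 1 + 0 + 1 = 10.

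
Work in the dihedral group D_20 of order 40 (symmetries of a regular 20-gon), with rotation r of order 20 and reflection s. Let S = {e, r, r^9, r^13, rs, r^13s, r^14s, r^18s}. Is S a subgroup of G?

No

r ∈ S but its inverse r^19 ∉ S, so S is not a subgroup.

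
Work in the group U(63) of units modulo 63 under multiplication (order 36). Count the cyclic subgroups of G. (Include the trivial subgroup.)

Group the elements of G by the cyclic subgroup they generate; each cyclic subgroup of order d accounts for φ(d) elements.
Cyclic subgroups by order — order 1: 1; order 2: 3; order 3: 4; order 6: 12.
Total: 20.

20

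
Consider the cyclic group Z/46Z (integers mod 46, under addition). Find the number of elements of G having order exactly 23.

22

In a cyclic group of order 46, the number of elements of order d (for d | 46) is φ(d).
φ(23) = 22.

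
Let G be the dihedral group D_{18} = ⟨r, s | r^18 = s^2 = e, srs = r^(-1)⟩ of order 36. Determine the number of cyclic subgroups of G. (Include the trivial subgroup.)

24

Group the elements of G by the cyclic subgroup they generate; each cyclic subgroup of order d accounts for φ(d) elements.
Cyclic subgroups by order — order 1: 1; order 2: 19; order 3: 1; order 6: 1; order 9: 1; order 18: 1.
Total: 24.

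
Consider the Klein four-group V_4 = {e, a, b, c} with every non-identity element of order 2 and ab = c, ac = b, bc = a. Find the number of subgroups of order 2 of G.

|G| = 4 and 2 | 4, so subgroups of order 2 are possible by Lagrange.
The subgroups of order 2 are: {e, a}; {e, b}; {e, c}.
So G has 3 subgroups of order 2.

3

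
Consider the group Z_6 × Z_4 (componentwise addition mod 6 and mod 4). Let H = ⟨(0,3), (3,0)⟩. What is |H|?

8

|⟨(0,3)⟩| = 4 and |⟨(3,0)⟩| = 2, so |H| is a multiple of lcm(4, 2) = 4 and divides |G| = 24.
Closing under the operation: H = {(0,0), (0,1), (0,2), (0,3), (3,0), (3,1), (3,2), (3,3)}, so |H| = 8.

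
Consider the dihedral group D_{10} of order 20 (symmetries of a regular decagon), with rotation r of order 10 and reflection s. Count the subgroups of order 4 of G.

|G| = 20 and 4 | 20, so subgroups of order 4 are possible by Lagrange.
The subgroups of order 4 are: {e, r^5, r^2s, r^7s}; {e, r^5, r^3s, r^8s}; {e, r^5, r^4s, r^9s}; {e, r^5, s, r^5s}; … (5 in all).
So G has 5 subgroups of order 4.

5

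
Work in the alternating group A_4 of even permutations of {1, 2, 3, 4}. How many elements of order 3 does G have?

8

The elements of order 3 are: (2 3 4), (2 4 3), (1 2 3), (1 2 4), (1 3 2), (1 3 4), (1 4 2), (1 4 3).
That's 8.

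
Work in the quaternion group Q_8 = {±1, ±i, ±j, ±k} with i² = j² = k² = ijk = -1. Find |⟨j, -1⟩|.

|⟨j⟩| = 4 and |⟨-1⟩| = 2, so |H| is a multiple of lcm(4, 2) = 4 and divides |G| = 8.
Closing under the operation: H = {1, -1, j, -j}, so |H| = 4.

4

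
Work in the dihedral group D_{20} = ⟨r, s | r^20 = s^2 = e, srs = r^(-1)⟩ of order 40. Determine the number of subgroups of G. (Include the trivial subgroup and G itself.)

48

|G| = 40, so by Lagrange every subgroup order divides 40. Divisors: 1, 2, 4, 5, 8, 10, 20, 40.
Subgroups by order — order 1: 1; order 2: 21; order 4: 11; order 5: 1; order 8: 5; order 10: 5; order 20: 3; order 40: 1.
Total: 1 + 21 + 11 + 1 + 5 + 5 + 3 + 1 = 48.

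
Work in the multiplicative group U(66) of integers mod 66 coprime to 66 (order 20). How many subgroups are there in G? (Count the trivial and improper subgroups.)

|G| = 20, so by Lagrange every subgroup order divides 20. Divisors: 1, 2, 4, 5, 10, 20.
Subgroups by order — order 1: 1; order 2: 3; order 4: 1; order 5: 1; order 10: 3; order 20: 1.
Total: 1 + 3 + 1 + 1 + 3 + 1 = 10.

10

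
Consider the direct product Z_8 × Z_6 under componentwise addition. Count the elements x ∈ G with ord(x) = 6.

An element (a,b) has order lcm(ord(a), ord(b)); count pairs with lcm equal to 6.
Enumerating gives 6 such elements.

6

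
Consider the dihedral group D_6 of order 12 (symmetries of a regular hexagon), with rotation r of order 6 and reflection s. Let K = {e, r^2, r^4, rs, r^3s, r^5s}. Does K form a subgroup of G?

Yes

|K| = 6 divides |G| = 12, consistent with Lagrange.
K contains the identity, every element's inverse is in K, and K is closed under ·: it is a subgroup.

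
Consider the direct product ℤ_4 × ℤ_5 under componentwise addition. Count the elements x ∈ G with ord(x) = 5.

4

An element (a,b) has order lcm(ord(a), ord(b)); count pairs with lcm equal to 5.
Enumerating gives 4 such elements.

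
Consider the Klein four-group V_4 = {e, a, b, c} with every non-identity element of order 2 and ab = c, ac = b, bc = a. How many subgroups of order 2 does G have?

3

|G| = 4 and 2 | 4, so subgroups of order 2 are possible by Lagrange.
The subgroups of order 2 are: {e, a}; {e, b}; {e, c}.
So G has 3 subgroups of order 2.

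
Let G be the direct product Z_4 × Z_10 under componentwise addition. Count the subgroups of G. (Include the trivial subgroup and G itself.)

16

|G| = 40, so by Lagrange every subgroup order divides 40. Divisors: 1, 2, 4, 5, 8, 10, 20, 40.
Subgroups by order — order 1: 1; order 2: 3; order 4: 3; order 5: 1; order 8: 1; order 10: 3; order 20: 3; order 40: 1.
Total: 1 + 3 + 3 + 1 + 1 + 3 + 3 + 1 = 16.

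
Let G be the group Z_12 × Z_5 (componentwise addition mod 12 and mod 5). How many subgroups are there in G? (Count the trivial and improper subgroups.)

12

|G| = 60, so by Lagrange every subgroup order divides 60. Divisors: 1, 2, 3, 4, 5, 6, 10, 12, 15, 20, 30, 60.
Subgroups by order — order 1: 1; order 2: 1; order 3: 1; order 4: 1; order 5: 1; order 6: 1; order 10: 1; order 12: 1; order 15: 1; order 20: 1; order 30: 1; order 60: 1.
Total: 1 + 1 + 1 + 1 + 1 + 1 + 1 + 1 + 1 + 1 + 1 + 1 = 12.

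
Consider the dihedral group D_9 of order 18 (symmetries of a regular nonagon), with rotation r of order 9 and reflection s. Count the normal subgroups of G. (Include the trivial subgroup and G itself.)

4

G has 16 subgroups. Checking conjugation-invariance by order — order 1: 1/1 normal; order 2: 0/9 normal; order 3: 1/1 normal; order 6: 0/3 normal; order 9: 1/1 normal; order 18: 1/1 normal.
Total normal subgroups: 4.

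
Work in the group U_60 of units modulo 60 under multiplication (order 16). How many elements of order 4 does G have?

8

The elements of order 4 are: 7, 13, 17, 23, 37, 43, 47, 53.
That's 8.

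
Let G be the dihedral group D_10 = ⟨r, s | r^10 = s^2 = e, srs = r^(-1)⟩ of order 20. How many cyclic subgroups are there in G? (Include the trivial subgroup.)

Group the elements of G by the cyclic subgroup they generate; each cyclic subgroup of order d accounts for φ(d) elements.
Cyclic subgroups by order — order 1: 1; order 2: 11; order 5: 1; order 10: 1.
Total: 14.

14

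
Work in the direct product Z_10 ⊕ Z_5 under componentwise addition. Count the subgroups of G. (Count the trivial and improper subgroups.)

16

|G| = 50, so by Lagrange every subgroup order divides 50. Divisors: 1, 2, 5, 10, 25, 50.
Subgroups by order — order 1: 1; order 2: 1; order 5: 6; order 10: 6; order 25: 1; order 50: 1.
Total: 1 + 1 + 6 + 6 + 1 + 1 = 16.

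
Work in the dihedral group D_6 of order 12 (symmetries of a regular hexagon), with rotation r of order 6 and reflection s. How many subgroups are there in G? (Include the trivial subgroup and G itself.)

|G| = 12, so by Lagrange every subgroup order divides 12. Divisors: 1, 2, 3, 4, 6, 12.
Subgroups by order — order 1: 1; order 2: 7; order 3: 1; order 4: 3; order 6: 3; order 12: 1.
Total: 1 + 7 + 1 + 3 + 3 + 1 = 16.

16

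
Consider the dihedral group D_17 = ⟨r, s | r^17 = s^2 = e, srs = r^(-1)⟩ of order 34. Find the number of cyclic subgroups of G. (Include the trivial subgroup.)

Each element a generates a cyclic subgroup ⟨a⟩; distinct elements may generate the same one (a cyclic group of order d has φ(d) generators).
Cyclic subgroups by order — order 1: 1; order 2: 17; order 17: 1.
Total: 19.

19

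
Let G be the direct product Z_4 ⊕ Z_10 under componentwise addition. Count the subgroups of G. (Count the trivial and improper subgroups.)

|G| = 40, so by Lagrange every subgroup order divides 40. Divisors: 1, 2, 4, 5, 8, 10, 20, 40.
Subgroups by order — order 1: 1; order 2: 3; order 4: 3; order 5: 1; order 8: 1; order 10: 3; order 20: 3; order 40: 1.
Total: 1 + 3 + 3 + 1 + 1 + 3 + 3 + 1 = 16.

16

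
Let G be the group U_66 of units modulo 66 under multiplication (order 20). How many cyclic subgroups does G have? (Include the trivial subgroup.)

8

Group the elements of G by the cyclic subgroup they generate; each cyclic subgroup of order d accounts for φ(d) elements.
Cyclic subgroups by order — order 1: 1; order 2: 3; order 5: 1; order 10: 3.
Total: 8.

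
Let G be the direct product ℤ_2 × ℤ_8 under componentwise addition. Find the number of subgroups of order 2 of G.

|G| = 16 and 2 | 16, so subgroups of order 2 are possible by Lagrange.
The subgroups of order 2 are: {(0,0), (0,4)}; {(0,0), (1,0)}; {(0,0), (1,4)}.
So G has 3 subgroups of order 2.

3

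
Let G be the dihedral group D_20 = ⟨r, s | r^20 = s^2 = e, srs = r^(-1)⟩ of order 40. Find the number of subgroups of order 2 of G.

|G| = 40 and 2 | 40, so subgroups of order 2 are possible by Lagrange.
The subgroups of order 2 are: {e, r^10}; {e, r^10s}; {e, r^11s}; {e, r^12s}; … (21 in all).
So G has 21 subgroups of order 2.

21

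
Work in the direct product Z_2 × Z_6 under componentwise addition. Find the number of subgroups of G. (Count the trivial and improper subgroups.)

|G| = 12, so by Lagrange every subgroup order divides 12. Divisors: 1, 2, 3, 4, 6, 12.
Subgroups by order — order 1: 1; order 2: 3; order 3: 1; order 4: 1; order 6: 3; order 12: 1.
Total: 1 + 3 + 1 + 1 + 3 + 1 = 10.

10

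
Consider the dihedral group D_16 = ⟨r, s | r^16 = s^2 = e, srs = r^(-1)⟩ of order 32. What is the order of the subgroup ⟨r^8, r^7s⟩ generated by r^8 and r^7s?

4

|⟨r^8⟩| = 2 and |⟨r^7s⟩| = 2, so |H| is a multiple of lcm(2, 2) = 2 and divides |G| = 32.
Closing under the operation: H = {e, r^8, r^7s, r^15s}, so |H| = 4.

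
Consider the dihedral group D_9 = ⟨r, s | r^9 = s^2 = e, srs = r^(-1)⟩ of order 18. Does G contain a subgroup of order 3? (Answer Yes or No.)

Yes

3 | 18. A subgroup of order 3 is {e, r^3, r^6}.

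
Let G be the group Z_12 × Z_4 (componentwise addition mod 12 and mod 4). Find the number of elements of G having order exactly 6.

6

An element (a,b) has order lcm(ord(a), ord(b)); count pairs with lcm equal to 6.
Enumerating gives 6 such elements.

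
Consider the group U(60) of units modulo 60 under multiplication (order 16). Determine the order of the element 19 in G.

2

Compute successive powers of 19 mod 60: 19, 1; 19^2 ≡ 1 (mod 60).
So |⟨19⟩| = 2.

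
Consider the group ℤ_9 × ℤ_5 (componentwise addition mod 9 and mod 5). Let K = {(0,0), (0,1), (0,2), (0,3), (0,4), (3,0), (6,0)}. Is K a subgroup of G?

|K| = 7 does not divide |G| = 45, so by Lagrange K is not a subgroup.

No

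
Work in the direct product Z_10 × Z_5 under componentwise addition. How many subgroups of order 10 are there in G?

6

|G| = 50 and 10 | 50, so subgroups of order 10 are possible by Lagrange.
The subgroups of order 10 are: {(0,0), (0,1), (0,2), (0,3), (0,4), (5,0), (5,1), (5,2), (5,3), (5,4)}; {(0,0), (1,0), (2,0), (3,0), (4,0), (5,0), (6,0), (7,0), (8,0), (9,0)}; {(0,0), (1,1), (2,2), (3,3), (4,4), (5,0), (6,1), (7,2), (8,3), (9,4)}; {(0,0), (1,2), (2,4), (3,1), (4,3), (5,0), (6,2), (7,4), (8,1), (9,3)}; … (6 in all).
So G has 6 subgroups of order 10.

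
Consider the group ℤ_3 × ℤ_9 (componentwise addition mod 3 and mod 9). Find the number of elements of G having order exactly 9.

18

An element (a,b) has order lcm(ord(a), ord(b)); count pairs with lcm equal to 9.
Enumerating gives 18 such elements.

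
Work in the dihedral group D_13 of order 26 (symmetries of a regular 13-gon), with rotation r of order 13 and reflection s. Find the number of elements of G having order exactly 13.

12

Enumerating element orders in G gives 12 elements of order 13.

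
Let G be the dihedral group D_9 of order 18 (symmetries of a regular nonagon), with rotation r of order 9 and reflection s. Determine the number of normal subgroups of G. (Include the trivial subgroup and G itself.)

G has 16 subgroups. Checking conjugation-invariance by order — order 1: 1/1 normal; order 2: 0/9 normal; order 3: 1/1 normal; order 6: 0/3 normal; order 9: 1/1 normal; order 18: 1/1 normal.
Total normal subgroups: 4.

4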